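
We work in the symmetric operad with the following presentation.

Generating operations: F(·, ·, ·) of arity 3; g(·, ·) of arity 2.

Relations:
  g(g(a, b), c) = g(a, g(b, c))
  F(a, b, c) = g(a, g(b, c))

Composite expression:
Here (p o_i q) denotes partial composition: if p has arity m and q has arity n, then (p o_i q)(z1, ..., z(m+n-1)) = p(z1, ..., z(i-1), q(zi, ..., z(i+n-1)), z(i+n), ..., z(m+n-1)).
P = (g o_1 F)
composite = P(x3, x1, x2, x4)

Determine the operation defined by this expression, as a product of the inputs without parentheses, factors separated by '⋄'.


x3 ⋄ x1 ⋄ x2 ⋄ x4


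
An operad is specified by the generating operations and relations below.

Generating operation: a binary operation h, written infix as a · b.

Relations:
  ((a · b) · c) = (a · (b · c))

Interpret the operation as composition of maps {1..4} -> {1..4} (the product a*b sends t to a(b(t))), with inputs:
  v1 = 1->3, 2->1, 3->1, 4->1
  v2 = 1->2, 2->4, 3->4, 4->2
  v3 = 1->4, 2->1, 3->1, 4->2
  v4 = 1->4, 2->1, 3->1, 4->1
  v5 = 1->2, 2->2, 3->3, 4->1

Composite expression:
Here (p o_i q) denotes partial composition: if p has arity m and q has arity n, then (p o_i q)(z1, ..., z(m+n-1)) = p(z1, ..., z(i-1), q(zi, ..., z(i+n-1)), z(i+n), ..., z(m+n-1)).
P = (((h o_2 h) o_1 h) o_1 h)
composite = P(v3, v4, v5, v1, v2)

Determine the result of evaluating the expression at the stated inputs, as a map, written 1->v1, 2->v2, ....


1->4, 2->4, 3->4, 4->4

(v3 · v4) = 1->2, 2->4, 3->4, 4->4
((v3 · v4) · v5) = 1->4, 2->4, 3->4, 4->2
(v1 · v2) = 1->1, 2->1, 3->1, 4->1
(((v3 · v4) · v5) · (v1 · v2)) = 1->4, 2->4, 3->4, 4->4


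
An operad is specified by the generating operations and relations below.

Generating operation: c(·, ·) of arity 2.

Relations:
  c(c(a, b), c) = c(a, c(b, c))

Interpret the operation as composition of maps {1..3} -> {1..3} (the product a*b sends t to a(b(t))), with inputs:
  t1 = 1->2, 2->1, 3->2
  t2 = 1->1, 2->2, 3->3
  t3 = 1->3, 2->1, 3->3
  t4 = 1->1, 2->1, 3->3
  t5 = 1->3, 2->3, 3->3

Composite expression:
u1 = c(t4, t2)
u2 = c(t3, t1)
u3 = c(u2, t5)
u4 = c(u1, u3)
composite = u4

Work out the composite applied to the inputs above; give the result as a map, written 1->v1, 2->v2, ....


1->1, 2->1, 3->1


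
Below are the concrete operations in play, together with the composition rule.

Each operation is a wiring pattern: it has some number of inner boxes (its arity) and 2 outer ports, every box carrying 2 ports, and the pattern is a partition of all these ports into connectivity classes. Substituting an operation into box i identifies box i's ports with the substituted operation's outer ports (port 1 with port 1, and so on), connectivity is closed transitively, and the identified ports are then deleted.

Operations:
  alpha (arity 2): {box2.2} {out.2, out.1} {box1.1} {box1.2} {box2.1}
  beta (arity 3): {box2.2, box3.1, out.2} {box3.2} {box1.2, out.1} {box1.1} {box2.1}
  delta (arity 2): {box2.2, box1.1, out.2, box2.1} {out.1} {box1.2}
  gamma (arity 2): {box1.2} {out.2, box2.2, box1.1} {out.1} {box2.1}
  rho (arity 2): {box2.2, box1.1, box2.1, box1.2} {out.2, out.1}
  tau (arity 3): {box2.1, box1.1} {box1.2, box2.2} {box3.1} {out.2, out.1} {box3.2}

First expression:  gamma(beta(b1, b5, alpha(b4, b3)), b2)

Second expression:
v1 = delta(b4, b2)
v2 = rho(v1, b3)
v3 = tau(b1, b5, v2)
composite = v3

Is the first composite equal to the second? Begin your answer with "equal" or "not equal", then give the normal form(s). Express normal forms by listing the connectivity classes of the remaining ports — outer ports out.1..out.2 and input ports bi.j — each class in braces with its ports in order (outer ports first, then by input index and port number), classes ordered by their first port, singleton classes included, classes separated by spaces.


not equal; first: {out.1} {out.2, b1.2, b2.2} {b1.1} {b2.1} {b3.1} {b3.2} {b4.1} {b4.2} {b5.1} {b5.2}; second: {out.1, out.2} {b1.1, b5.1} {b1.2, b5.2} {b2.1, b2.2, b3.1, b3.2, b4.1} {b4.2}


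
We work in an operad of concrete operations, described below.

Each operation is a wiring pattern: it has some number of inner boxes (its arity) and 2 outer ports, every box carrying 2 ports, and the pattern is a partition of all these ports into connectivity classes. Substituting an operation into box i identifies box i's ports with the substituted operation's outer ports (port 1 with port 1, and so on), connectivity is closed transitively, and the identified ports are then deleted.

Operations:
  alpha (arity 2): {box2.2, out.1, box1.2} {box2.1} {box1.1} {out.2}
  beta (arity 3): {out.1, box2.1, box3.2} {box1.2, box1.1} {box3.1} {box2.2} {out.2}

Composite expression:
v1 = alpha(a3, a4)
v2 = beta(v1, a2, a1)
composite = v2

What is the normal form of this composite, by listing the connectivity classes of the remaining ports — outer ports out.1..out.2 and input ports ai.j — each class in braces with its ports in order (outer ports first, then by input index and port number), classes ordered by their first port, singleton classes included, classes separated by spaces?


{out.1, a1.2, a2.1} {out.2} {a1.1} {a2.2} {a3.1} {a3.2, a4.2} {a4.1}

After gluing at beta, chains via deleted ports link the a-ports.
through alpha, on inputs (a3, a4): {out.1, a3.2, a4.2} {out.2} {a3.1} {a4.1} (out.j = stage outer ports)
through beta, on inputs (a3, a4, a2, a1): {out.1, a1.2, a2.1} {out.2} {a1.1} {a2.2} {a3.1} {a3.2, a4.2} {a4.1} (out.j = stage outer ports)


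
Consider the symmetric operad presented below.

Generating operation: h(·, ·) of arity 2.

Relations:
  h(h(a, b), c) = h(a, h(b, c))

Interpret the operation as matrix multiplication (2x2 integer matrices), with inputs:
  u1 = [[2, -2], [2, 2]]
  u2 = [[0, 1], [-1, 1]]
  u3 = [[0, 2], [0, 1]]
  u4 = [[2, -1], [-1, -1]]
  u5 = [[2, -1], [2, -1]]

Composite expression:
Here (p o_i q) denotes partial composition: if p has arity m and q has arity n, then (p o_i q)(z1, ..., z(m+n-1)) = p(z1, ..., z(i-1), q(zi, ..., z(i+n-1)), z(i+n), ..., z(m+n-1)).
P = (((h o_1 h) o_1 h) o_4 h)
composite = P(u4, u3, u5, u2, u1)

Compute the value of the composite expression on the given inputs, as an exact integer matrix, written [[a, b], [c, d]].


h(u4, u3) = [[0, 3], [0, -3]]
h(h(u4, u3), u5) = [[6, -3], [-6, 3]]
h(u2, u1) = [[2, 2], [0, 4]]
h(h(h(u4, u3), u5), h(u2, u1)) = [[12, 0], [-12, 0]]

[[12, 0], [-12, 0]]


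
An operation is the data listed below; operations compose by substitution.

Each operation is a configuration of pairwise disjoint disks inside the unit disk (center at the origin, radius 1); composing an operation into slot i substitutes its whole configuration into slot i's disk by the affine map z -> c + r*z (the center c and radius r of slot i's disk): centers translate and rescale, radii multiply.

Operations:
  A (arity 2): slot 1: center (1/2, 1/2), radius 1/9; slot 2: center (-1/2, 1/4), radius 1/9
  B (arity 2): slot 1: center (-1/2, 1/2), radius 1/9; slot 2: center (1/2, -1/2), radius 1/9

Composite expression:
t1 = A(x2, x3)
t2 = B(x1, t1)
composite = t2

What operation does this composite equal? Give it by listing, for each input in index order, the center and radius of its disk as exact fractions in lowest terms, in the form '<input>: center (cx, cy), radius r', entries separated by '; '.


Affine substitution under B: radii multiply and x-centers shift.
input x1: composing its 1 substitution step yields center (-1/2, 1/2), radius 1/9
input x2: composing its 2 substitution steps yields center (5/9, -4/9), radius 1/81
input x3: composing its 2 substitution steps yields center (4/9, -17/36), radius 1/81

x1: center (-1/2, 1/2), radius 1/9; x2: center (5/9, -4/9), radius 1/81; x3: center (4/9, -17/36), radius 1/81


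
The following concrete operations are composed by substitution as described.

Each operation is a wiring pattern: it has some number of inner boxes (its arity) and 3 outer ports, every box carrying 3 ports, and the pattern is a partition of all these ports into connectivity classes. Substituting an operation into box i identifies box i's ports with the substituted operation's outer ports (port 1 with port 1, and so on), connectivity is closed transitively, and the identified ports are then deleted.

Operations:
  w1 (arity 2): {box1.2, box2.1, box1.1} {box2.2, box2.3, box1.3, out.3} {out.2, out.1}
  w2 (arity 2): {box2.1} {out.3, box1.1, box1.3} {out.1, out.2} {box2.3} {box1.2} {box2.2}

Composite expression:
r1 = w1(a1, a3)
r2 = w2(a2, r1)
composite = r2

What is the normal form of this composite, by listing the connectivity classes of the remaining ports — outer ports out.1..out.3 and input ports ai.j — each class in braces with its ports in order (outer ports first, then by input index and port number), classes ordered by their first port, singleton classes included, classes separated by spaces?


{out.1, out.2} {out.3, a2.1, a2.3} {a1.1, a1.2, a3.1} {a1.3, a3.2, a3.3} {a2.2}

Reachability decides: close wires over w2-identified ports.
after w1, the pattern on (a1, a3) reads {out.1, out.2} {out.3, a1.3, a3.2, a3.3} {a1.1, a1.2, a3.1} (out.j = its outer ports)
after w2, the pattern on (a2, a1, a3) reads {out.1, out.2} {out.3, a2.1, a2.3} {a1.1, a1.2, a3.1} {a1.3, a3.2, a3.3} {a2.2} (out.j = its outer ports)


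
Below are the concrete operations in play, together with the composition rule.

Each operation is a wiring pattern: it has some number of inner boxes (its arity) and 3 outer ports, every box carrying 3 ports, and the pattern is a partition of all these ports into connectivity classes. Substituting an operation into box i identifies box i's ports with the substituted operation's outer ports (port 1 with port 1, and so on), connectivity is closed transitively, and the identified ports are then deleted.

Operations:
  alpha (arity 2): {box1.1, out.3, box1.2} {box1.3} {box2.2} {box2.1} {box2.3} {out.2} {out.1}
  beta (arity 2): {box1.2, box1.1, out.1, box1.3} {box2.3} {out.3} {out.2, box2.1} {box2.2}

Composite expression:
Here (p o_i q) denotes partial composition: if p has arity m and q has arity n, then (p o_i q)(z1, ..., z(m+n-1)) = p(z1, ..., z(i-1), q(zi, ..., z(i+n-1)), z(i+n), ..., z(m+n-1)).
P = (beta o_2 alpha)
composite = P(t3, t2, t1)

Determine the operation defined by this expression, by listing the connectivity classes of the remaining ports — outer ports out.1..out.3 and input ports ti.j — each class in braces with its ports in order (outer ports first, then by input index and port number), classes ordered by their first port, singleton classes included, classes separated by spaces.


{out.1, t3.1, t3.2, t3.3} {out.2} {out.3} {t1.1} {t1.2} {t1.3} {t2.1, t2.2} {t2.3}

After gluing at beta, chains via deleted ports link the t-ports.
alpha over (t2, t1) gives {out.1} {out.2} {out.3, t2.1, t2.2} {t1.1} {t1.2} {t1.3} {t2.3}, out.j being that stage's outer ports
beta over (t3, t2, t1) gives {out.1, t3.1, t3.2, t3.3} {out.2} {out.3} {t1.1} {t1.2} {t1.3} {t2.1, t2.2} {t2.3}, out.j being that stage's outer ports


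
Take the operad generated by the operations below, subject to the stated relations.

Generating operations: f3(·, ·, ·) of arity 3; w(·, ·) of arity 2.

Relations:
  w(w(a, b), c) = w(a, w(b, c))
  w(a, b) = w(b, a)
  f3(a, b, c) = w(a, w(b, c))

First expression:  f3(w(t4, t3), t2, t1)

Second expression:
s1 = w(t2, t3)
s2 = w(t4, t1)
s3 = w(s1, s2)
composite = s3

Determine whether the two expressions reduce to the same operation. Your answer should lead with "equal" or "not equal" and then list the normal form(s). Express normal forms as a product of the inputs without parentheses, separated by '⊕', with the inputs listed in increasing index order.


equal; the common form is t1 ⊕ t2 ⊕ t3 ⊕ t4

Reducing the first expression gives t1 ⊕ t2 ⊕ t3 ⊕ t4
Reducing the second expression gives t1 ⊕ t2 ⊕ t3 ⊕ t4
Identical normal forms: equal.


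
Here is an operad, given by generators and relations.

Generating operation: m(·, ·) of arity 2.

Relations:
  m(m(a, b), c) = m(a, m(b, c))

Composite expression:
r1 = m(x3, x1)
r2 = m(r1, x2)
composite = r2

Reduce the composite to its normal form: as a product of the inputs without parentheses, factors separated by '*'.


x3 * x1 * x2


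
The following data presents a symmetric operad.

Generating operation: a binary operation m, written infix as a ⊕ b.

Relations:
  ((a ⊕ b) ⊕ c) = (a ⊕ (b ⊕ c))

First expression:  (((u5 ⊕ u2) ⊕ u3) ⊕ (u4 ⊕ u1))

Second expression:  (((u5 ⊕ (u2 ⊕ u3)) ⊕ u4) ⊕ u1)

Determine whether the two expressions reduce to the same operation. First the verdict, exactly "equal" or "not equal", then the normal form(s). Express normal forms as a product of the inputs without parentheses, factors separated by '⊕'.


equal; both compose to u5 ⊕ u2 ⊕ u3 ⊕ u4 ⊕ u1

Normal form of the first expression: u5 ⊕ u2 ⊕ u3 ⊕ u4 ⊕ u1
Normal form of the second expression: u5 ⊕ u2 ⊕ u3 ⊕ u4 ⊕ u1
Both agree, so they are equal.


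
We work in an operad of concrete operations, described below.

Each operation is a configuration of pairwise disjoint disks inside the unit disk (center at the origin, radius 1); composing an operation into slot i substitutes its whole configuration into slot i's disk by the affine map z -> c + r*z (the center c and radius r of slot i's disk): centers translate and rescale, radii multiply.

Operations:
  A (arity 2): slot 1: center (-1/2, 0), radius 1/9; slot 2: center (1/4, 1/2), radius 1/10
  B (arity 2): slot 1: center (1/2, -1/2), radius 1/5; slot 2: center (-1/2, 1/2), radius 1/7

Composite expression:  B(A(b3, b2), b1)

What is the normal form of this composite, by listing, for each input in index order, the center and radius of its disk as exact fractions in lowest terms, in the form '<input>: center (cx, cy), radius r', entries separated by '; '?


b1: center (-1/2, 1/2), radius 1/7; b2: center (11/20, -2/5), radius 1/50; b3: center (2/5, -1/2), radius 1/45


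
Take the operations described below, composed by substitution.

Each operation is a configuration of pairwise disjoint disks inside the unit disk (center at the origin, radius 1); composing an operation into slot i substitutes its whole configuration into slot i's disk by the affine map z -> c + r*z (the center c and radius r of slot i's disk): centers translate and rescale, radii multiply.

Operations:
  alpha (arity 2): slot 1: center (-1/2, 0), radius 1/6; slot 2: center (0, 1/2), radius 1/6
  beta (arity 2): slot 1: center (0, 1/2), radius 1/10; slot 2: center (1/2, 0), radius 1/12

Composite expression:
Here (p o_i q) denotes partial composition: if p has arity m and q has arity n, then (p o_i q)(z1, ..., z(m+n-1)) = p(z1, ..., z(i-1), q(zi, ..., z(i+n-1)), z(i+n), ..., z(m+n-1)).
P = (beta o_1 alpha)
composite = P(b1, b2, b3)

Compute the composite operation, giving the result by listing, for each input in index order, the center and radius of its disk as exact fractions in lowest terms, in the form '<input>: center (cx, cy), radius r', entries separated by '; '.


b1: center (-1/20, 1/2), radius 1/60; b2: center (0, 11/20), radius 1/60; b3: center (1/2, 0), radius 1/12

Affine substitution under beta: radii multiply and b-centers shift.
b1 passes through 2 substitutions, ending at center (-1/20, 1/2), radius 1/60
b2 passes through 2 substitutions, ending at center (0, 11/20), radius 1/60
b3 passes through 1 substitution, ending at center (1/2, 0), radius 1/12


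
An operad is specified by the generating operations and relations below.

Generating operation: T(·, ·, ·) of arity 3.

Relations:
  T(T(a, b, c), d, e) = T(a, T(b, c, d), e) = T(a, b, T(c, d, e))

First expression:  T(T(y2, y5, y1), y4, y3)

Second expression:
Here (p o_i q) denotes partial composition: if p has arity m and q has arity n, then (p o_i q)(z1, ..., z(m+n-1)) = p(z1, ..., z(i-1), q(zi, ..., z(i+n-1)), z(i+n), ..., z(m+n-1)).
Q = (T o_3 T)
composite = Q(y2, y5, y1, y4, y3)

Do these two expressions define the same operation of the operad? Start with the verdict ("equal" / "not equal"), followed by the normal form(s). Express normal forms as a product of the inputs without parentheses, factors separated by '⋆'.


equal; the common form is y2 ⋆ y5 ⋆ y1 ⋆ y4 ⋆ y3


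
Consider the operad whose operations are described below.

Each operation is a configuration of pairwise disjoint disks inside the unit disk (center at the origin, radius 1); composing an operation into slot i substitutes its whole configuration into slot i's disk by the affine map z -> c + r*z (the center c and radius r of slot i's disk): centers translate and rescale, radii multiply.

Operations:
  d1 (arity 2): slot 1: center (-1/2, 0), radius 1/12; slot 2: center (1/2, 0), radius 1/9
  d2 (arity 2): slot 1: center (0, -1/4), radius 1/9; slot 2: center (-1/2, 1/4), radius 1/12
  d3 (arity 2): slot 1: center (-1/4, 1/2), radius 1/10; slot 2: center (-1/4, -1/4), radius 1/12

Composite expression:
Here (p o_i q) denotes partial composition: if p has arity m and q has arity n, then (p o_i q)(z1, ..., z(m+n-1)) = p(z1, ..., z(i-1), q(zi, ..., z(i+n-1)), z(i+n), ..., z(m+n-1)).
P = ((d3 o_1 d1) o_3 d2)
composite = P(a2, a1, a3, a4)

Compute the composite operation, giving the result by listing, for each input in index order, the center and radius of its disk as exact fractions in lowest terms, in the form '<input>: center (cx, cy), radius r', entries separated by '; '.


a1: center (-1/5, 1/2), radius 1/90; a2: center (-3/10, 1/2), radius 1/120; a3: center (-1/4, -13/48), radius 1/108; a4: center (-7/24, -11/48), radius 1/144

Follow each a-input down from d3: c' goes to c + r*c', radius to r*r'.
a2 passes through 2 substitutions, ending at center (-3/10, 1/2), radius 1/120
a1 passes through 2 substitutions, ending at center (-1/5, 1/2), radius 1/90
a3 passes through 2 substitutions, ending at center (-1/4, -13/48), radius 1/108
a4 passes through 2 substitutions, ending at center (-7/24, -11/48), radius 1/144


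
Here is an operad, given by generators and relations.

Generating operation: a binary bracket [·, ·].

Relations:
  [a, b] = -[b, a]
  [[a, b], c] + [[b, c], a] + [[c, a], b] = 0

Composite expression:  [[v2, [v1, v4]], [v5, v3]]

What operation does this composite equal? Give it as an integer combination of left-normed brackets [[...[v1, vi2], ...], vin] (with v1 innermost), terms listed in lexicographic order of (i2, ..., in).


A multilinear Lie element is pinned by v1-initial words (v1 innermost).
Composite bracket: [[v2, [v1, v4]], [v5, v3]]
Expanding via [a, b] = ab - ba: 16 signed words (2^4 = 16).
Keep just the words that open with v1:
  sign of v1v4v2v3v5 is +1, so it contributes +[[[[v1, v4], v2], v3], v5]
  sign of v1v4v2v5v3 is -1, so it contributes -[[[[v1, v4], v2], v5], v3]

[[[[v1, v4], v2], v3], v5] - [[[[v1, v4], v2], v5], v3]


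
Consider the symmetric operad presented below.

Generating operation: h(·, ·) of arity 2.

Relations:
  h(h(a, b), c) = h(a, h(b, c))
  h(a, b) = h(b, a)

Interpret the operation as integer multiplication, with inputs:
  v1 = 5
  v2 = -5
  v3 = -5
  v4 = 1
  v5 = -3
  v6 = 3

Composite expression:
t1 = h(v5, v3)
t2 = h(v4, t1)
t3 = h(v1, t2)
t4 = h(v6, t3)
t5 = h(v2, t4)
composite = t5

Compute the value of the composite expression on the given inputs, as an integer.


-1125

h(v5, v3) = 15
h(v4, h(v5, v3)) = 15
h(v1, h(v4, h(v5, v3))) = 75
h(v6, h(v1, h(v4, h(v5, v3)))) = 225
h(v2, h(v6, h(v1, h(v4, h(v5, v3))))) = -1125


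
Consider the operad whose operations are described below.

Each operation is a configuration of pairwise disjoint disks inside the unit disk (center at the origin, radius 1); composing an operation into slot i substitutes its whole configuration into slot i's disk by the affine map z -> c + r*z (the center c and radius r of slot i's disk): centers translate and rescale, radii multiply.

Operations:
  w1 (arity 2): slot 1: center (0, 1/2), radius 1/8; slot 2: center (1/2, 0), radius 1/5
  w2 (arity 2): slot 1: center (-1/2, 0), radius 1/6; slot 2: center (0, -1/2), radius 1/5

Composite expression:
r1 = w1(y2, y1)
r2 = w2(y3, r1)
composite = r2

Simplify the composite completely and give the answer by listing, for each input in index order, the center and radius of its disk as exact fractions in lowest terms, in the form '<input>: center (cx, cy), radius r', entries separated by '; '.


y1: center (1/10, -1/2), radius 1/25; y2: center (0, -2/5), radius 1/40; y3: center (-1/2, 0), radius 1/6

Follow each y-input down from w2: c' goes to c + r*c', radius to r*r'.
input y3: composing its 1 substitution step yields center (-1/2, 0), radius 1/6
input y2: composing its 2 substitution steps yields center (0, -2/5), radius 1/40
input y1: composing its 2 substitution steps yields center (1/10, -1/2), radius 1/25


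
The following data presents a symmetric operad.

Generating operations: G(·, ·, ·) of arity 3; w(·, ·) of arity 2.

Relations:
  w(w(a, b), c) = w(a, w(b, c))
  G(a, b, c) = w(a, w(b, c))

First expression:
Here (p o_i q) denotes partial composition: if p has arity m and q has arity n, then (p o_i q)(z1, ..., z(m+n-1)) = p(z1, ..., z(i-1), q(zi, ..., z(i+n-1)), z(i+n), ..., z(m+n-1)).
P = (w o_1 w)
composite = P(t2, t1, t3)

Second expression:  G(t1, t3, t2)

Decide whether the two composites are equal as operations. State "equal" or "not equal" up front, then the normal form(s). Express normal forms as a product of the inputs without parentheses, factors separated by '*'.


not equal — first t2 * t1 * t3, second t1 * t3 * t2


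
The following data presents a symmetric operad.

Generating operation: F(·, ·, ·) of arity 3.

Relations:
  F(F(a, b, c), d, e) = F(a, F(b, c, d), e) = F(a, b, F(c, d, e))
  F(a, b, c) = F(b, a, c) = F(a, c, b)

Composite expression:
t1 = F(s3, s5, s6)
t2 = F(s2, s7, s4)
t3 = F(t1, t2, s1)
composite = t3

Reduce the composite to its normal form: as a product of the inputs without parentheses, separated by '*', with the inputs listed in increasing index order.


s1 * s2 * s3 * s4 * s5 * s6 * s7

Both nesting and order wash out for F; what remains is which s's occur.
F(s3, s5, s6) spells out as s3 * s5 * s6
F(s2, s7, s4) spells out as s2 * s7 * s4
F(F(s3, s5, s6), F(s2, s7, s4), s1) spells out as s3 * s5 * s6 * s2 * s7 * s4 * s1
rearranged into index order: s1 * s2 * s3 * s4 * s5 * s6 * s7


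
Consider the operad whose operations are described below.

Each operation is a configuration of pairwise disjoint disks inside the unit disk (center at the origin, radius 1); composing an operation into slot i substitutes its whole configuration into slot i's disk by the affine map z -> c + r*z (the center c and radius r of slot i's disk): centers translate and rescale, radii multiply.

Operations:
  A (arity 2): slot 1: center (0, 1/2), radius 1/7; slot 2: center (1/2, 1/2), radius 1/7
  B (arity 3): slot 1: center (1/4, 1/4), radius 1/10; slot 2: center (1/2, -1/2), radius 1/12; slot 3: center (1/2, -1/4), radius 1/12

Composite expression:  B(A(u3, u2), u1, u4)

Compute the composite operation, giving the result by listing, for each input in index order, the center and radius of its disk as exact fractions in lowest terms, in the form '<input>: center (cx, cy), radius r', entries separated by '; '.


u1: center (1/2, -1/2), radius 1/12; u2: center (3/10, 3/10), radius 1/70; u3: center (1/4, 3/10), radius 1/70; u4: center (1/2, -1/4), radius 1/12


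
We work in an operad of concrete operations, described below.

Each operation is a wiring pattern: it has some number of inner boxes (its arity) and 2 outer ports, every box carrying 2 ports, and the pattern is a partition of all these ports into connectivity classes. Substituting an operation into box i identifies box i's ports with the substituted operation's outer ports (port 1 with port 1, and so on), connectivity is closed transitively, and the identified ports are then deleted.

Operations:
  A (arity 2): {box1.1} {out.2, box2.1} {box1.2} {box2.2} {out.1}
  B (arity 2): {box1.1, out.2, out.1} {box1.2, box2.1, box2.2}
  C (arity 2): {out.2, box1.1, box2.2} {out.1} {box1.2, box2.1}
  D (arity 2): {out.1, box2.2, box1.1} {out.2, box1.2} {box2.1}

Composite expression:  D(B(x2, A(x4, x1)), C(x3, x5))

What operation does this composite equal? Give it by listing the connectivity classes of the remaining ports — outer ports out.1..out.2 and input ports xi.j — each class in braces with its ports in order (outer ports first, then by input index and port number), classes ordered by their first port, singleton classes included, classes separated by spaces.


{out.1, out.2, x2.1, x3.1, x5.2} {x1.1, x2.2} {x1.2} {x3.2, x5.1} {x4.1} {x4.2}

Substituting into D glues patterns; closure does the rest.
A over (x4, x1) gives {out.1} {out.2, x1.1} {x1.2} {x4.1} {x4.2}, out.j being that stage's outer ports
B over (x2, x4, x1) gives {out.1, out.2, x2.1} {x1.1, x2.2} {x1.2} {x4.1} {x4.2}, out.j being that stage's outer ports
C over (x3, x5) gives {out.1} {out.2, x3.1, x5.2} {x3.2, x5.1}, out.j being that stage's outer ports
D over (x2, x4, x1, x3, x5) gives {out.1, out.2, x2.1, x3.1, x5.2} {x1.1, x2.2} {x1.2} {x3.2, x5.1} {x4.1} {x4.2}, out.j being that stage's outer ports


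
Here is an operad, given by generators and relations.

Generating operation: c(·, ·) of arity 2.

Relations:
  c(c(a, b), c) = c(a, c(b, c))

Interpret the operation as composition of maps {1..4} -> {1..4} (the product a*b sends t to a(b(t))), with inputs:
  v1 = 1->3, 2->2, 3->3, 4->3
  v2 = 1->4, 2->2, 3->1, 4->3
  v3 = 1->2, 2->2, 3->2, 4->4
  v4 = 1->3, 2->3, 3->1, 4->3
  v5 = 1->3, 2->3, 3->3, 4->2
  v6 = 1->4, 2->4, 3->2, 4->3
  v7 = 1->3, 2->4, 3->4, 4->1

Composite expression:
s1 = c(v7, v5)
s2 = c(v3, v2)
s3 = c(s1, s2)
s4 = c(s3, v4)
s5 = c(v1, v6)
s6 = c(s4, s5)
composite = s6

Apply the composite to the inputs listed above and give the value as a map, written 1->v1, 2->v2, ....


1->4, 2->4, 3->4, 4->4

c(v7, v5) = 1->4, 2->4, 3->4, 4->4
c(v3, v2) = 1->4, 2->2, 3->2, 4->2
c(c(v7, v5), c(v3, v2)) = 1->4, 2->4, 3->4, 4->4
c(c(c(v7, v5), c(v3, v2)), v4) = 1->4, 2->4, 3->4, 4->4
c(v1, v6) = 1->3, 2->3, 3->2, 4->3
c(c(c(c(v7, v5), c(v3, v2)), v4), c(v1, v6)) = 1->4, 2->4, 3->4, 4->4


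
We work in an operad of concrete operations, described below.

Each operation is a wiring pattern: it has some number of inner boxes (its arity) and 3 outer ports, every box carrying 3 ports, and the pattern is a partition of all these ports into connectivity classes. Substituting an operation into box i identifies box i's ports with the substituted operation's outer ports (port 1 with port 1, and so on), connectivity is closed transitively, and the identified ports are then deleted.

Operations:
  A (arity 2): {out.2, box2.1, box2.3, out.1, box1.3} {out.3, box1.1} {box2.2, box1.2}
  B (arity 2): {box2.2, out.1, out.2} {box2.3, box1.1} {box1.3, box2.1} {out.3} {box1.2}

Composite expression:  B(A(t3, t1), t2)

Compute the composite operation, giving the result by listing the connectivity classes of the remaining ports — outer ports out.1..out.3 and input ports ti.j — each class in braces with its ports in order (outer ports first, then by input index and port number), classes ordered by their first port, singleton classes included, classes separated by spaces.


{out.1, out.2, t2.2} {out.3} {t1.1, t1.3, t2.3, t3.3} {t1.2, t3.2} {t2.1, t3.1}

After gluing at B, chains via deleted ports link the t-ports.
through A, on inputs (t3, t1): {out.1, out.2, t1.1, t1.3, t3.3} {out.3, t3.1} {t1.2, t3.2} (out.j = stage outer ports)
through B, on inputs (t3, t1, t2): {out.1, out.2, t2.2} {out.3} {t1.1, t1.3, t2.3, t3.3} {t1.2, t3.2} {t2.1, t3.1} (out.j = stage outer ports)


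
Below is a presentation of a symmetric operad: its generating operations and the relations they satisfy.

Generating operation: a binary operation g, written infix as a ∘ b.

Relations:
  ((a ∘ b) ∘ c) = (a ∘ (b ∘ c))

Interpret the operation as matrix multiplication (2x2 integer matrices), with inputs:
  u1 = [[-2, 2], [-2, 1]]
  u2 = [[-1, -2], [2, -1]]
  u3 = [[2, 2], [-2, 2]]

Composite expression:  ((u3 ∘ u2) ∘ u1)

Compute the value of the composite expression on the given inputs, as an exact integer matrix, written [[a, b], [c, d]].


(u3 ∘ u2) = [[2, -6], [6, 2]]
((u3 ∘ u2) ∘ u1) = [[8, -2], [-16, 14]]

[[8, -2], [-16, 14]]


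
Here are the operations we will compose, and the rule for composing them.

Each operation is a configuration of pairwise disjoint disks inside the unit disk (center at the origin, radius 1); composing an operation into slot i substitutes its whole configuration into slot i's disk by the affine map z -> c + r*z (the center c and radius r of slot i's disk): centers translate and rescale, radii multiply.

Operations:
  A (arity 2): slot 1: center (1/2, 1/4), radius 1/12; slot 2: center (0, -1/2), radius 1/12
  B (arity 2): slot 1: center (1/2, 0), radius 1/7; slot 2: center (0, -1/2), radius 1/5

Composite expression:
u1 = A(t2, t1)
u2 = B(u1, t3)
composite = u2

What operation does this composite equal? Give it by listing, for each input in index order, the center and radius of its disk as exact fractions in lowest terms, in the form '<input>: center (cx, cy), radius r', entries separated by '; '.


Below B, radii multiply path by path; the t-disk centers shift.
for t2, the 2-step affine chain lands on center (4/7, 1/28), radius 1/84
for t1, the 2-step affine chain lands on center (1/2, -1/14), radius 1/84
for t3, the 1-step affine chain lands on center (0, -1/2), radius 1/5

t1: center (1/2, -1/14), radius 1/84; t2: center (4/7, 1/28), radius 1/84; t3: center (0, -1/2), radius 1/5


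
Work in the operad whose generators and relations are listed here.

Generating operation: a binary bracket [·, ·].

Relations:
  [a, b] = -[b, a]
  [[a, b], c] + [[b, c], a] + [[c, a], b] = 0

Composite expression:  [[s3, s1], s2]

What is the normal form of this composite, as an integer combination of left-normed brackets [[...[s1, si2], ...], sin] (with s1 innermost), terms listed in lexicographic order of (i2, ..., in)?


-[[s1, s3], s2]

In the tensor algebra, words opening s1 carry the s1-anchored form.
Composite bracket: [[s3, s1], s2]
Full expansion: 4 signed words from ab - ba (2^2 = 4).
Coefficients come from the s1-initial words:
  s1s3s2 (sign -1) contributes -[[s1, s3], s2]


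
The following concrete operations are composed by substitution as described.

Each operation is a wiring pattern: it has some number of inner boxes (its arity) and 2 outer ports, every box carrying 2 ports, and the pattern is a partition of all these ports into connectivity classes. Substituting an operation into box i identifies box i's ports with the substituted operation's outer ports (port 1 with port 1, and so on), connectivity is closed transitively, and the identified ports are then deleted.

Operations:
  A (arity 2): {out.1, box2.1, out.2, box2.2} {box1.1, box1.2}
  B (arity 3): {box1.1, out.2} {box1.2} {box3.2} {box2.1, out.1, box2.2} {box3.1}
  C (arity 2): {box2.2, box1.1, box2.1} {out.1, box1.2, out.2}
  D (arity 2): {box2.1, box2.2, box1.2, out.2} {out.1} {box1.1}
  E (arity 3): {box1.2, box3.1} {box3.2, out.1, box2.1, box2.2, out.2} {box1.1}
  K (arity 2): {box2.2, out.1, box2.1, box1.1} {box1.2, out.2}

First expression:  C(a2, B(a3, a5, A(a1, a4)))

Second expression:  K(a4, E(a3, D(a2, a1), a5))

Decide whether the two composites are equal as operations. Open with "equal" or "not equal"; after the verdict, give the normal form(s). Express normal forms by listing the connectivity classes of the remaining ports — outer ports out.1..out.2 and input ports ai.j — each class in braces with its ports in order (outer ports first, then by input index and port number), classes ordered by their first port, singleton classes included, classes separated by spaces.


not equal; the first gives {out.1, out.2, a2.2} {a1.1, a1.2} {a2.1, a3.1, a5.1, a5.2} {a3.2} {a4.1, a4.2} and the second {out.1, a1.1, a1.2, a2.2, a4.1, a5.2} {out.2, a4.2} {a2.1} {a3.1} {a3.2, a5.1}


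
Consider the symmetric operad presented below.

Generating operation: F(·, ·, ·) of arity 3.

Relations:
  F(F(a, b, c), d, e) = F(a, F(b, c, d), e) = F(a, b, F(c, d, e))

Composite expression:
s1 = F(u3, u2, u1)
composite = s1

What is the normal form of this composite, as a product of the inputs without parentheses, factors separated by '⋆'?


u3 ⋆ u2 ⋆ u1

Associativity of F dissolves the nesting; only the u-input order survives.
F(u3, u2, u1) linearizes to u3 ⋆ u2 ⋆ u1


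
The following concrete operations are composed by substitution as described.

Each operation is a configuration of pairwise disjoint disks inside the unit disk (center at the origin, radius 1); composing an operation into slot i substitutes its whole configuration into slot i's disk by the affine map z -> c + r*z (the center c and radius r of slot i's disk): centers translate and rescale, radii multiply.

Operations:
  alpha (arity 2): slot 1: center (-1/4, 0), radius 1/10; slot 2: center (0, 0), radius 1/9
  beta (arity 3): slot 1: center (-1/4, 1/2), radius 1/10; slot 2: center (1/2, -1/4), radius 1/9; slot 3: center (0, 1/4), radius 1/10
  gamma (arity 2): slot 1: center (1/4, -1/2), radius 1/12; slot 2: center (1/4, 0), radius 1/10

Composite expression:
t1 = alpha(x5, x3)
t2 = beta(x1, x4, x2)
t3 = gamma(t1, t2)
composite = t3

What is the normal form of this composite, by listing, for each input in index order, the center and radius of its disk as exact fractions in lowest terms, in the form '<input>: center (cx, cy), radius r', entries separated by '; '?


Nesting under gamma composes maps z -> c + r*z down each x-path.
for x5, the 2-step affine chain lands on center (11/48, -1/2), radius 1/120
for x3, the 2-step affine chain lands on center (1/4, -1/2), radius 1/108
for x1, the 2-step affine chain lands on center (9/40, 1/20), radius 1/100
for x4, the 2-step affine chain lands on center (3/10, -1/40), radius 1/90
for x2, the 2-step affine chain lands on center (1/4, 1/40), radius 1/100

x1: center (9/40, 1/20), radius 1/100; x2: center (1/4, 1/40), radius 1/100; x3: center (1/4, -1/2), radius 1/108; x4: center (3/10, -1/40), radius 1/90; x5: center (11/48, -1/2), radius 1/120


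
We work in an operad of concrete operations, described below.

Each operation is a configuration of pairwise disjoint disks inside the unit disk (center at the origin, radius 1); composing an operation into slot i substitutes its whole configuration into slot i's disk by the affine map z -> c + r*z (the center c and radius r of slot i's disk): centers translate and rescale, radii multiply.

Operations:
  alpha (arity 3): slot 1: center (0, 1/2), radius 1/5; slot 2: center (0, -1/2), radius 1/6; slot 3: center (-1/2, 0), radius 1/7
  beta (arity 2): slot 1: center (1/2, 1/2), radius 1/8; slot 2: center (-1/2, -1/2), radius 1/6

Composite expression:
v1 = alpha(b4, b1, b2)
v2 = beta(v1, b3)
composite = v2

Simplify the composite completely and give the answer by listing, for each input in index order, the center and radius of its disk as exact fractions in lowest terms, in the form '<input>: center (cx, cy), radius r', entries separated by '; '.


b1: center (1/2, 7/16), radius 1/48; b2: center (7/16, 1/2), radius 1/56; b3: center (-1/2, -1/2), radius 1/6; b4: center (1/2, 9/16), radius 1/40


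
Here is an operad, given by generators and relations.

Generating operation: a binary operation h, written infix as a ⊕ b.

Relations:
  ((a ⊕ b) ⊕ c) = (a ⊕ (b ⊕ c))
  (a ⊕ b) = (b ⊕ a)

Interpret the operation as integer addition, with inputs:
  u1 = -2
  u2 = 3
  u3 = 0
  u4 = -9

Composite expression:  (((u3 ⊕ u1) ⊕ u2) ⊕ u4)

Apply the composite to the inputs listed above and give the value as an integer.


-8

(u3 ⊕ u1) = -2
((u3 ⊕ u1) ⊕ u2) = 1
(((u3 ⊕ u1) ⊕ u2) ⊕ u4) = -8


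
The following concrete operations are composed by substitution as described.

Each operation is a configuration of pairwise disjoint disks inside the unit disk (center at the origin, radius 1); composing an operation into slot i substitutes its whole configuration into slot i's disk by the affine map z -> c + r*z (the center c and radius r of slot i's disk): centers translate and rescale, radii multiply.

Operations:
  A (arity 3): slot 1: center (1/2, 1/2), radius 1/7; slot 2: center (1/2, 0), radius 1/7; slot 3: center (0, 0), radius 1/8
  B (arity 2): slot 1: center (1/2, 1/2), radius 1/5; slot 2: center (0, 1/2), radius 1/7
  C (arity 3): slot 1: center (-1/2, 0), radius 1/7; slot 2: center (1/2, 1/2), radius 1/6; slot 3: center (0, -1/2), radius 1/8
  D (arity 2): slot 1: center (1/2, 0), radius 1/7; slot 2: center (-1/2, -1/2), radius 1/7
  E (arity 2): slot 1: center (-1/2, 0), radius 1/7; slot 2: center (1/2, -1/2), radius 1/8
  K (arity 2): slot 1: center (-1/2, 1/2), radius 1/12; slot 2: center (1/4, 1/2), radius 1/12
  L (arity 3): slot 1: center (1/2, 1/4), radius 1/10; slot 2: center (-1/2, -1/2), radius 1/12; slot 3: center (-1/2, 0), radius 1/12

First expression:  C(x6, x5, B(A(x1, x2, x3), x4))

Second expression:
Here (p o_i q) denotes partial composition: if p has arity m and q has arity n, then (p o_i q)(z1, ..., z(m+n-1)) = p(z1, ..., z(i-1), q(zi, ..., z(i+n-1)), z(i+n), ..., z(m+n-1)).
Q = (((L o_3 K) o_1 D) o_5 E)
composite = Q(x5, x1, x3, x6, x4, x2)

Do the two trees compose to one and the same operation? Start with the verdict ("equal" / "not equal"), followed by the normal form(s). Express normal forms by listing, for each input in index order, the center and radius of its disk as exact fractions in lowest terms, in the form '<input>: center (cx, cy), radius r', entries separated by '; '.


The first expression, normalized: x1: center (3/40, -17/40), radius 1/280; x2: center (3/40, -7/16), radius 1/280; x3: center (1/16, -7/16), radius 1/320; x4: center (0, -7/16), radius 1/56; x5: center (1/2, 1/2), radius 1/6; x6: center (-1/2, 0), radius 1/7
The second expression, normalized: x1: center (9/20, 1/5), radius 1/70; x2: center (-137/288, 11/288), radius 1/1152; x3: center (-1/2, -1/2), radius 1/12; x4: center (-139/288, 1/24), radius 1/1008; x5: center (11/20, 1/4), radius 1/70; x6: center (-13/24, 1/24), radius 1/144
They disagree, so not equal.

not equal; the first gives x1: center (3/40, -17/40), radius 1/280; x2: center (3/40, -7/16), radius 1/280; x3: center (1/16, -7/16), radius 1/320; x4: center (0, -7/16), radius 1/56; x5: center (1/2, 1/2), radius 1/6; x6: center (-1/2, 0), radius 1/7 and the second x1: center (9/20, 1/5), radius 1/70; x2: center (-137/288, 11/288), radius 1/1152; x3: center (-1/2, -1/2), radius 1/12; x4: center (-139/288, 1/24), radius 1/1008; x5: center (11/20, 1/4), radius 1/70; x6: center (-13/24, 1/24), radius 1/144


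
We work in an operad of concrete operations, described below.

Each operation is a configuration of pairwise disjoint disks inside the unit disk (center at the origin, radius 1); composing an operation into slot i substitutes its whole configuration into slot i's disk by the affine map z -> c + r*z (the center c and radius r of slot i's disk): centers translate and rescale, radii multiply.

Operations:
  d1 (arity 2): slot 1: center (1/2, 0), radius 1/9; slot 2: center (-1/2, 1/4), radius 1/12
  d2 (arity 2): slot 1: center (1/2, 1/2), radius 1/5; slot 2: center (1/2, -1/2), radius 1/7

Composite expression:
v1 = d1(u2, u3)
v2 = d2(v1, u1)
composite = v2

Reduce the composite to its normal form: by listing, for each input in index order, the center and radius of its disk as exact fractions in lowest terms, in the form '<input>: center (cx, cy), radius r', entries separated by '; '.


u1: center (1/2, -1/2), radius 1/7; u2: center (3/5, 1/2), radius 1/45; u3: center (2/5, 11/20), radius 1/60

Affine substitution under d2: radii multiply and u-centers shift.
input u2: composing its 2 substitution steps yields center (3/5, 1/2), radius 1/45
input u3: composing its 2 substitution steps yields center (2/5, 11/20), radius 1/60
input u1: composing its 1 substitution step yields center (1/2, -1/2), radius 1/7


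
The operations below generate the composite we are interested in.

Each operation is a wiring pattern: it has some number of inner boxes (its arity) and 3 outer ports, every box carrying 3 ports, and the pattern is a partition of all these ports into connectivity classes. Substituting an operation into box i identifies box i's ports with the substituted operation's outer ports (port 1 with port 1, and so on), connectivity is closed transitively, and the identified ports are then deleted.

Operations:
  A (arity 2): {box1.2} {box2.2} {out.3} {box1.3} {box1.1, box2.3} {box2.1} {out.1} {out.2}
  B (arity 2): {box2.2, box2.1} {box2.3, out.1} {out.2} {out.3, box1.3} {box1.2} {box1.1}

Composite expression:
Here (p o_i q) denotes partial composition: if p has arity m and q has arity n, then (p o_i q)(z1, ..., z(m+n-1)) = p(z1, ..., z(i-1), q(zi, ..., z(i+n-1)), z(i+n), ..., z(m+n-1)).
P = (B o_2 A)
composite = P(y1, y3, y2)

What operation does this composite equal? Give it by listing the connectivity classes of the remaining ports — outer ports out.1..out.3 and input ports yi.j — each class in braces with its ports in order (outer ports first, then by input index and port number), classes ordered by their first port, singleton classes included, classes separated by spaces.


After gluing at B, chains via deleted ports link the y-ports.
the subtree at A composes to {out.1} {out.2} {out.3} {y2.1} {y2.2} {y2.3, y3.1} {y3.2} {y3.3} on (y3, y2); out.j = own outer ports
the subtree at B composes to {out.1} {out.2} {out.3, y1.3} {y1.1} {y1.2} {y2.1} {y2.2} {y2.3, y3.1} {y3.2} {y3.3} on (y1, y3, y2); out.j = own outer ports

{out.1} {out.2} {out.3, y1.3} {y1.1} {y1.2} {y2.1} {y2.2} {y2.3, y3.1} {y3.2} {y3.3}
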